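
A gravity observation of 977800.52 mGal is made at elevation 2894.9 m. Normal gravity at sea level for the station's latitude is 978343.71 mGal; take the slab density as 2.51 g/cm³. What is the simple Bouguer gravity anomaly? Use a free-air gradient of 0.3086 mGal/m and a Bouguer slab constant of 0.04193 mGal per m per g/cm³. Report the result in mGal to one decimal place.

45.5

Free-air correction = 0.3086 × 2894.9 = 893.37 mGal
Free-air anomaly = 977800.52 − 978343.71 + (893.37) = 350.18 mGal
Bouguer slab correction = 0.04193 × 2.51 × 2894.9 = 304.67 mGal
Simple Bouguer anomaly = 350.18 − (304.67) = 45.51 mGal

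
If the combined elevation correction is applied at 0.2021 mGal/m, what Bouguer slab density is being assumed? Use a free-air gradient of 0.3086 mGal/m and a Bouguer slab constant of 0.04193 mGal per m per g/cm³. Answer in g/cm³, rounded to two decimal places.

0.2021 = 0.3086 − 0.04193 × ρ
ρ = (0.3086 − 0.2021) / 0.04193 = 2.54 g/cm³

2.54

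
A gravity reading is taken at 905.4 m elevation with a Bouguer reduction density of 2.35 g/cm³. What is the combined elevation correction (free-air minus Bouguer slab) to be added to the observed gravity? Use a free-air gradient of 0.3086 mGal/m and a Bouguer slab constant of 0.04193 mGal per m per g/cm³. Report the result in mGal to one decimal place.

190.2

Combined gradient = 0.3086 − 0.04193 × 2.35 = 0.2100645 mGal/m
Combined elevation correction = 0.2100645 × 905.4 = 190.2 mGal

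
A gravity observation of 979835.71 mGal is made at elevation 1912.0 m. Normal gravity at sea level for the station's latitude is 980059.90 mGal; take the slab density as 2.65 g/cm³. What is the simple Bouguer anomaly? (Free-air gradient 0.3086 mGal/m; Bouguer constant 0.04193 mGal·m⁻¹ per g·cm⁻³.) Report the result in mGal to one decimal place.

Free-air correction = 0.3086 × 1912.0 = 590.04 mGal
Free-air anomaly = 979835.71 − 980059.90 + (590.04) = 365.85 mGal
Bouguer slab correction = 0.04193 × 2.65 × 1912.0 = 212.45 mGal
Simple Bouguer anomaly = 365.85 − (212.45) = 153.40 mGal

153.4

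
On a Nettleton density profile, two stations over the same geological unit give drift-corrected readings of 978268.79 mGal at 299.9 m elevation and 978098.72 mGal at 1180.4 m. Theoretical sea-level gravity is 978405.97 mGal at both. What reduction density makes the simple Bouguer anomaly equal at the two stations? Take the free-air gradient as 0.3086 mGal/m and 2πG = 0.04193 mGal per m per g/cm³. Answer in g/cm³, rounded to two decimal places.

Δg_obs = 978098.72 − 978268.79 = -170.07 mGal over Δh = 1180.4 − 299.9 = 880.5 m
Equal Bouguer anomalies ⇒ Δg_obs + (0.3086 − 0.04193ρ)·Δh = 0
0.3086 − 0.04193ρ = −Δg_obs/Δh = 0.19315
ρ = (0.3086 − 0.19315) / 0.04193 = 2.75 g/cm³

2.75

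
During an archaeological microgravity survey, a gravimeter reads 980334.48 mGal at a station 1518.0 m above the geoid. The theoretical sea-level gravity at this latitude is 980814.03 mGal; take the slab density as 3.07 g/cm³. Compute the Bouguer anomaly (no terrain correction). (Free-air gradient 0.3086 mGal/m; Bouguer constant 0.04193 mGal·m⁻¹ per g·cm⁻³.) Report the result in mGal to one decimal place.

Free-air correction = 0.3086 × 1518.0 = 468.45 mGal
Free-air anomaly = 980334.48 − 980814.03 + (468.45) = -11.10 mGal
Bouguer slab correction = 0.04193 × 3.07 × 1518.0 = 195.40 mGal
Simple Bouguer anomaly = -11.10 − (195.40) = -206.50 mGal

-206.5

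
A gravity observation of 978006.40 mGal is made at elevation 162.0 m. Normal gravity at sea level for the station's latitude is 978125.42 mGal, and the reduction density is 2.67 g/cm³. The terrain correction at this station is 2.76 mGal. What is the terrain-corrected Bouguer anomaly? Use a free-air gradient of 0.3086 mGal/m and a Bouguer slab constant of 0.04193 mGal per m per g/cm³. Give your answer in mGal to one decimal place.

Free-air correction = 0.3086 × 162.0 = 49.99 mGal
Free-air anomaly = 978006.40 − 978125.42 + (49.99) = -69.03 mGal
Bouguer slab correction = 0.04193 × 2.67 × 162.0 = 18.14 mGal
Simple Bouguer anomaly = -69.03 − (18.14) = -87.17 mGal
Complete Bouguer anomaly = -87.17 + 2.76 = -84.41 mGal

-84.4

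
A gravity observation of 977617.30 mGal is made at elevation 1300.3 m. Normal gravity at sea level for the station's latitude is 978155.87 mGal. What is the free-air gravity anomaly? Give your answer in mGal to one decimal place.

Free-air correction = 0.3086 × 1300.3 = 401.27 mGal
Free-air anomaly = 977617.30 − 978155.87 + (401.27) = -137.30 mGal

-137.3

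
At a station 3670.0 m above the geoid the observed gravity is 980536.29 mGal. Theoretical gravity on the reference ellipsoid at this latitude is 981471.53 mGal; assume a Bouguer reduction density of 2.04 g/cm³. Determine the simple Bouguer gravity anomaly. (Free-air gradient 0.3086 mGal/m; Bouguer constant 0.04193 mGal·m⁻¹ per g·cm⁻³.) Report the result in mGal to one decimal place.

Free-air correction = 0.3086 × 3670.0 = 1132.56 mGal
Free-air anomaly = 980536.29 − 981471.53 + (1132.56) = 197.32 mGal
Bouguer slab correction = 0.04193 × 2.04 × 3670.0 = 313.92 mGal
Simple Bouguer anomaly = 197.32 − (313.92) = -116.60 mGal

-116.6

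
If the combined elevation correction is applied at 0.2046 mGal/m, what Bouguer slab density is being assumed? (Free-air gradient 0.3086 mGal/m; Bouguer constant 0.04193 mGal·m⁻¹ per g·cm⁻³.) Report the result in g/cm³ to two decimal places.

0.2046 = 0.3086 − 0.04193 × ρ
ρ = (0.3086 − 0.2046) / 0.04193 = 2.48 g/cm³

2.48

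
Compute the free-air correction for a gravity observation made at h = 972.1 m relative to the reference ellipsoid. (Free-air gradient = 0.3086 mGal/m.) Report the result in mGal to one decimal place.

300.0

Free-air correction = 0.3086 × 972.1 = 300.0 mGal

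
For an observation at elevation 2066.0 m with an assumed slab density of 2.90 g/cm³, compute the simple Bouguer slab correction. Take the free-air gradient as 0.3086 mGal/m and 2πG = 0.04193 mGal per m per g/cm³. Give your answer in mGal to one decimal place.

Bouguer slab correction = 0.04193 × 2.90 × 2066.0 = 251.2 mGal

251.2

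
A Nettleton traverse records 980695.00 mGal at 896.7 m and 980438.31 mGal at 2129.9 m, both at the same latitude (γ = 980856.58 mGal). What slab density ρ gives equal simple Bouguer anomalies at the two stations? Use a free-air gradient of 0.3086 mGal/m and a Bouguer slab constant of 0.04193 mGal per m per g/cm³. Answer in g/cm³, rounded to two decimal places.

2.40

Δg_obs = 980438.31 − 980695.00 = -256.69 mGal over Δh = 2129.9 − 896.7 = 1233.2 m
Equal Bouguer anomalies ⇒ Δg_obs + (0.3086 − 0.04193ρ)·Δh = 0
0.3086 − 0.04193ρ = −Δg_obs/Δh = 0.20815
ρ = (0.3086 − 0.20815) / 0.04193 = 2.40 g/cm³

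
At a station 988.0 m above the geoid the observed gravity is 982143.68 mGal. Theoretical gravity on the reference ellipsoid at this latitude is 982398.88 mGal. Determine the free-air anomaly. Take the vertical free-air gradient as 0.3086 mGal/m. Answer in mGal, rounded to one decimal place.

49.7

Free-air correction = 0.3086 × 988.0 = 304.90 mGal
Free-air anomaly = 982143.68 − 982398.88 + (304.90) = 49.70 mGal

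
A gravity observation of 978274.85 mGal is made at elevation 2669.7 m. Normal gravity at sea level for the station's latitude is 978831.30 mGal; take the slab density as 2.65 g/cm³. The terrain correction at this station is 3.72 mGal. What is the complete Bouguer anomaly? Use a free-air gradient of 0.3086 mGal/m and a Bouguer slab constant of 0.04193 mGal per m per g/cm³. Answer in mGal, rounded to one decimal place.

Free-air correction = 0.3086 × 2669.7 = 823.87 mGal
Free-air anomaly = 978274.85 − 978831.30 + (823.87) = 267.42 mGal
Bouguer slab correction = 0.04193 × 2.65 × 2669.7 = 296.64 mGal
Simple Bouguer anomaly = 267.42 − (296.64) = -29.22 mGal
Complete Bouguer anomaly = -29.22 + 3.72 = -25.50 mGal

-25.5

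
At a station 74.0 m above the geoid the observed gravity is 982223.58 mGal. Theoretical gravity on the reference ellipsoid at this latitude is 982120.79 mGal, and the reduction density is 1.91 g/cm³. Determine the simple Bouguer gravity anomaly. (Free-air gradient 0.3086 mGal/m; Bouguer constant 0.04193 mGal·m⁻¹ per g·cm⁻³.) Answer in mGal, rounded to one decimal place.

119.7

Free-air correction = 0.3086 × 74.0 = 22.84 mGal
Free-air anomaly = 982223.58 − 982120.79 + (22.84) = 125.63 mGal
Bouguer slab correction = 0.04193 × 1.91 × 74.0 = 5.93 mGal
Simple Bouguer anomaly = 125.63 − (5.93) = 119.70 mGal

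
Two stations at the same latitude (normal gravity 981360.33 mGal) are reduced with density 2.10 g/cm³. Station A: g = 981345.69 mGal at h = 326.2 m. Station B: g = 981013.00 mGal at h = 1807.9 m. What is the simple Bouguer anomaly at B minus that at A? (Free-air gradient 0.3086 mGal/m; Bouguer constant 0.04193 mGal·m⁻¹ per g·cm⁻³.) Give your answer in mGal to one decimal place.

-5.9

Δg_SB(A) = 981345.69 − 981360.33 + 0.3086×326.2 − 0.04193×2.10×326.2 = 57.30 mGal
Δg_SB(B) = 981013.00 − 981360.33 + 0.3086×1807.9 − 0.04193×2.10×1807.9 = 51.40 mGal
Difference = 51.40 − (57.30) = -5.90 mGal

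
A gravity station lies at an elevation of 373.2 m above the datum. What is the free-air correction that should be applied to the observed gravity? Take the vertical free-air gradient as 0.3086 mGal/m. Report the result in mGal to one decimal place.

Free-air correction = 0.3086 × 373.2 = 115.2 mGal

115.2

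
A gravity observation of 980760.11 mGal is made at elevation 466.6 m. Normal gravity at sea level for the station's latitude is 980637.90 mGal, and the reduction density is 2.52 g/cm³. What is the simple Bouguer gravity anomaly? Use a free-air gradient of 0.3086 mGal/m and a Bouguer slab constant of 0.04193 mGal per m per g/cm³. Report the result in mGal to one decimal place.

216.9

Free-air correction = 0.3086 × 466.6 = 143.99 mGal
Free-air anomaly = 980760.11 − 980637.90 + (143.99) = 266.20 mGal
Bouguer slab correction = 0.04193 × 2.52 × 466.6 = 49.30 mGal
Simple Bouguer anomaly = 266.20 − (49.30) = 216.90 mGal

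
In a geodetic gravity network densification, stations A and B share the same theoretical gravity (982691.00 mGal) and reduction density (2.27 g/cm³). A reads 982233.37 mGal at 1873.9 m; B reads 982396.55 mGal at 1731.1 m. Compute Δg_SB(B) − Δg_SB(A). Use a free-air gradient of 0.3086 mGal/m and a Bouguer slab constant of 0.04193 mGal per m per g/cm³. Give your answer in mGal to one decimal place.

Δg_SB(A) = 982233.37 − 982691.00 + 0.3086×1873.9 − 0.04193×2.27×1873.9 = -57.70 mGal
Δg_SB(B) = 982396.55 − 982691.00 + 0.3086×1731.1 − 0.04193×2.27×1731.1 = 75.00 mGal
Difference = 75.00 − (-57.70) = 132.70 mGal

132.7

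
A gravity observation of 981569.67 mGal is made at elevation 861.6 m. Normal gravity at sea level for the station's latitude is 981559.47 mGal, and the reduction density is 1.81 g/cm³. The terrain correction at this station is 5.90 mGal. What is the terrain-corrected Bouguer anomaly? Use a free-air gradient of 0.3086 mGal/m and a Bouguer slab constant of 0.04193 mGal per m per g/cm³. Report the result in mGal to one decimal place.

Free-air correction = 0.3086 × 861.6 = 265.89 mGal
Free-air anomaly = 981569.67 − 981559.47 + (265.89) = 276.09 mGal
Bouguer slab correction = 0.04193 × 1.81 × 861.6 = 65.39 mGal
Simple Bouguer anomaly = 276.09 − (65.39) = 210.70 mGal
Complete Bouguer anomaly = 210.70 + 5.90 = 216.60 mGal

216.6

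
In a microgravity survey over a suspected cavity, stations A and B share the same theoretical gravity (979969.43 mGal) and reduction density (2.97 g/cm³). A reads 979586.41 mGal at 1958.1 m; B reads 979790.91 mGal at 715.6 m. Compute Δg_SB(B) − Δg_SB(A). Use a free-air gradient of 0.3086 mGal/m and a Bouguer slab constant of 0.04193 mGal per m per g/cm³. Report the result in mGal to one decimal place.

Δg_SB(A) = 979586.41 − 979969.43 + 0.3086×1958.1 − 0.04193×2.97×1958.1 = -22.60 mGal
Δg_SB(B) = 979790.91 − 979969.43 + 0.3086×715.6 − 0.04193×2.97×715.6 = -46.80 mGal
Difference = -46.80 − (-22.60) = -24.20 mGal

-24.2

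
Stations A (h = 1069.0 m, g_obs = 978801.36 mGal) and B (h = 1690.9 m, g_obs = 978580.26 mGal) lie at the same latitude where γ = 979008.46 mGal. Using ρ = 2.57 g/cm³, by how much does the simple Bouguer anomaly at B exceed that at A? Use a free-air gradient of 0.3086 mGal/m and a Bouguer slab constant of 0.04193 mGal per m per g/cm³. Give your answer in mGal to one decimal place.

Δg_SB(A) = 978801.36 − 979008.46 + 0.3086×1069.0 − 0.04193×2.57×1069.0 = 7.60 mGal
Δg_SB(B) = 978580.26 − 979008.46 + 0.3086×1690.9 − 0.04193×2.57×1690.9 = -88.60 mGal
Difference = -88.60 − (7.60) = -96.20 mGal

-96.2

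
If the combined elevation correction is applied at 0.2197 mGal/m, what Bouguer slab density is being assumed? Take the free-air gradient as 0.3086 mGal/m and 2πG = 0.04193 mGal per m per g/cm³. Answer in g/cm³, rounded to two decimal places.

0.2197 = 0.3086 − 0.04193 × ρ
ρ = (0.3086 − 0.2197) / 0.04193 = 2.12 g/cm³

2.12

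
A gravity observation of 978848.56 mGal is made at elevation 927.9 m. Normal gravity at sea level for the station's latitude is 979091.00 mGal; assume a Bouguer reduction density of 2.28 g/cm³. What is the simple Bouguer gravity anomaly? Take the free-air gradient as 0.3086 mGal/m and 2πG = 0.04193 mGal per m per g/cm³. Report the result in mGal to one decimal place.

Free-air correction = 0.3086 × 927.9 = 286.35 mGal
Free-air anomaly = 978848.56 − 979091.00 + (286.35) = 43.91 mGal
Bouguer slab correction = 0.04193 × 2.28 × 927.9 = 88.71 mGal
Simple Bouguer anomaly = 43.91 − (88.71) = -44.80 mGal

-44.8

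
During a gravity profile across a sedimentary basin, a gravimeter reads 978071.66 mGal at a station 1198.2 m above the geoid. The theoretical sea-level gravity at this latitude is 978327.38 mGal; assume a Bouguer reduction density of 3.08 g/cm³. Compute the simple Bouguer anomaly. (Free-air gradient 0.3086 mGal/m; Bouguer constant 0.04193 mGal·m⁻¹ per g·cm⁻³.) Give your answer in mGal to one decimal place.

-40.7

Free-air correction = 0.3086 × 1198.2 = 369.76 mGal
Free-air anomaly = 978071.66 − 978327.38 + (369.76) = 114.04 mGal
Bouguer slab correction = 0.04193 × 3.08 × 1198.2 = 154.74 mGal
Simple Bouguer anomaly = 114.04 − (154.74) = -40.70 mGal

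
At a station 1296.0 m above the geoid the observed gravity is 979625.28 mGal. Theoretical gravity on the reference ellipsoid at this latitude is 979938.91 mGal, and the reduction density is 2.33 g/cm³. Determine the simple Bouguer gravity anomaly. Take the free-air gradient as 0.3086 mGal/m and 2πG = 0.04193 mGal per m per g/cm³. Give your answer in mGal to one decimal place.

Free-air correction = 0.3086 × 1296.0 = 399.95 mGal
Free-air anomaly = 979625.28 − 979938.91 + (399.95) = 86.32 mGal
Bouguer slab correction = 0.04193 × 2.33 × 1296.0 = 126.62 mGal
Simple Bouguer anomaly = 86.32 − (126.62) = -40.30 mGal

-40.3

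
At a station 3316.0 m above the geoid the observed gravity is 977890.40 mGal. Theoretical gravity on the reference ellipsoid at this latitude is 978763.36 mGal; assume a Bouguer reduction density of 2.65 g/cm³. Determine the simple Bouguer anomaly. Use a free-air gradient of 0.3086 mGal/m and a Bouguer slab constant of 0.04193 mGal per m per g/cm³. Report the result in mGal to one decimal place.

Free-air correction = 0.3086 × 3316.0 = 1023.32 mGal
Free-air anomaly = 977890.40 − 978763.36 + (1023.32) = 150.36 mGal
Bouguer slab correction = 0.04193 × 2.65 × 3316.0 = 368.46 mGal
Simple Bouguer anomaly = 150.36 − (368.46) = -218.10 mGal

-218.1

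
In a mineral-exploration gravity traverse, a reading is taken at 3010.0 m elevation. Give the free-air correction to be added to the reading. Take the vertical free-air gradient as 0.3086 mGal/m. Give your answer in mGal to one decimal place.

Free-air correction = 0.3086 × 3010.0 = 928.9 mGal

928.9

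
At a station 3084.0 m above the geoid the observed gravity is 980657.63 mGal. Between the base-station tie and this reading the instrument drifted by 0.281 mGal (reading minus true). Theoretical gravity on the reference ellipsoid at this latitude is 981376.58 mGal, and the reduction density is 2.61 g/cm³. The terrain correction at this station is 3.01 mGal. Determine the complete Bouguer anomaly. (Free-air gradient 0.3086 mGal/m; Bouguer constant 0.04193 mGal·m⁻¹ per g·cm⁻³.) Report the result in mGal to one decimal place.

-102.0

Drift-corrected reading = 980657.63 − (0.281) = 980657.349 mGal
Free-air correction = 0.3086 × 3084.0 = 951.72 mGal
Free-air anomaly = 980657.349 − 981376.58 + (951.72) = 232.489 mGal
Bouguer slab correction = 0.04193 × 2.61 × 3084.0 = 337.50 mGal
Simple Bouguer anomaly = 232.489 − (337.50) = -105.011 mGal
Complete Bouguer anomaly = -105.011 + 3.01 = -102.001 mGal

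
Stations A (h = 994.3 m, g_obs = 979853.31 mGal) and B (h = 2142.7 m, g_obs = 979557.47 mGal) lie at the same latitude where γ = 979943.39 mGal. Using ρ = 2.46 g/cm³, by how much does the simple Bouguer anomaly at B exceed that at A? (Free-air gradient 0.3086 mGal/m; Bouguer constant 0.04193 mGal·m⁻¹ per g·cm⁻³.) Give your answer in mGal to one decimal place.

Δg_SB(A) = 979853.31 − 979943.39 + 0.3086×994.3 − 0.04193×2.46×994.3 = 114.20 mGal
Δg_SB(B) = 979557.47 − 979943.39 + 0.3086×2142.7 − 0.04193×2.46×2142.7 = 54.30 mGal
Difference = 54.30 − (114.20) = -59.90 mGal

-59.9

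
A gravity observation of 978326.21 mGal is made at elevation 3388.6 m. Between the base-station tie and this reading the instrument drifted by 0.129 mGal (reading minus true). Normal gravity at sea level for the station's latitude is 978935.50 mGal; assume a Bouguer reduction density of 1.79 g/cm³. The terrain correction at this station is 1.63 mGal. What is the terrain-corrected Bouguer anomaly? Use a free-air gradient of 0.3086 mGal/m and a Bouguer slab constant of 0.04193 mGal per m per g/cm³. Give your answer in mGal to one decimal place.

183.6

Drift-corrected reading = 978326.21 − (0.129) = 978326.081 mGal
Free-air correction = 0.3086 × 3388.6 = 1045.72 mGal
Free-air anomaly = 978326.081 − 978935.50 + (1045.72) = 436.301 mGal
Bouguer slab correction = 0.04193 × 1.79 × 3388.6 = 254.33 mGal
Simple Bouguer anomaly = 436.301 − (254.33) = 181.971 mGal
Complete Bouguer anomaly = 181.971 + 1.63 = 183.601 mGal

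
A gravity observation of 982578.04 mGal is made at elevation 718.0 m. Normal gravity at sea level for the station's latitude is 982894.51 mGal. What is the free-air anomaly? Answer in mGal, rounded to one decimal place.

-94.9

Free-air correction = 0.3086 × 718.0 = 221.57 mGal
Free-air anomaly = 982578.04 − 982894.51 + (221.57) = -94.90 mGal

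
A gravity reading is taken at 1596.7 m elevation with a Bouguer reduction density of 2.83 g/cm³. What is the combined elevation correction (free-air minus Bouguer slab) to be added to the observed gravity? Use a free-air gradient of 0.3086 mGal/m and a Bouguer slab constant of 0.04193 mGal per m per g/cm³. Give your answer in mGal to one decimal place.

Combined gradient = 0.3086 − 0.04193 × 2.83 = 0.1899381 mGal/m
Combined elevation correction = 0.1899381 × 1596.7 = 303.3 mGal

303.3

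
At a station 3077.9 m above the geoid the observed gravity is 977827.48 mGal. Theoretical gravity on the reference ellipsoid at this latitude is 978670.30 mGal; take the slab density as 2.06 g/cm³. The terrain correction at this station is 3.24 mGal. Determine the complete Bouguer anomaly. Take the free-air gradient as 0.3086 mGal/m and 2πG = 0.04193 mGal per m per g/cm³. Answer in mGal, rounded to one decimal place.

-155.6

Free-air correction = 0.3086 × 3077.9 = 949.84 mGal
Free-air anomaly = 977827.48 − 978670.30 + (949.84) = 107.02 mGal
Bouguer slab correction = 0.04193 × 2.06 × 3077.9 = 265.86 mGal
Simple Bouguer anomaly = 107.02 − (265.86) = -158.84 mGal
Complete Bouguer anomaly = -158.84 + 3.24 = -155.60 mGal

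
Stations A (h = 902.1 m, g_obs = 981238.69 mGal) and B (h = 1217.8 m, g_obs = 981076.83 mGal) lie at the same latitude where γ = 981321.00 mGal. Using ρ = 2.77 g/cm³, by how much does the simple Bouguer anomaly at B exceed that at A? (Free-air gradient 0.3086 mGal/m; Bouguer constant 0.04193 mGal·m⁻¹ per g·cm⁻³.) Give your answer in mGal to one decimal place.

-101.1

Δg_SB(A) = 981238.69 − 981321.00 + 0.3086×902.1 − 0.04193×2.77×902.1 = 91.30 mGal
Δg_SB(B) = 981076.83 − 981321.00 + 0.3086×1217.8 − 0.04193×2.77×1217.8 = -9.80 mGal
Difference = -9.80 − (91.30) = -101.10 mGal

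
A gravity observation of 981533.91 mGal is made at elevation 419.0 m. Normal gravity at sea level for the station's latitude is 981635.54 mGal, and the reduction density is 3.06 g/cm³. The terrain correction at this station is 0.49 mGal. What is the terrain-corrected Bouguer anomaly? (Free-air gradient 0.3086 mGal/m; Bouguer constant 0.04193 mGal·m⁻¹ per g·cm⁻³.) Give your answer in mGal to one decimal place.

Free-air correction = 0.3086 × 419.0 = 129.30 mGal
Free-air anomaly = 981533.91 − 981635.54 + (129.30) = 27.67 mGal
Bouguer slab correction = 0.04193 × 3.06 × 419.0 = 53.76 mGal
Simple Bouguer anomaly = 27.67 − (53.76) = -26.09 mGal
Complete Bouguer anomaly = -26.09 + 0.49 = -25.60 mGal

-25.6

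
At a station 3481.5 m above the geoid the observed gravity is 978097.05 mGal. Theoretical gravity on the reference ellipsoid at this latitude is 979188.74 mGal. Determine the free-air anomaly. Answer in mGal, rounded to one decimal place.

-17.3

Free-air correction = 0.3086 × 3481.5 = 1074.39 mGal
Free-air anomaly = 978097.05 − 979188.74 + (1074.39) = -17.30 mGal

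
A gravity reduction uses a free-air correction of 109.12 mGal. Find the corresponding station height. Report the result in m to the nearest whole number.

h = 109.12 / 0.3086 = 353.60 m

354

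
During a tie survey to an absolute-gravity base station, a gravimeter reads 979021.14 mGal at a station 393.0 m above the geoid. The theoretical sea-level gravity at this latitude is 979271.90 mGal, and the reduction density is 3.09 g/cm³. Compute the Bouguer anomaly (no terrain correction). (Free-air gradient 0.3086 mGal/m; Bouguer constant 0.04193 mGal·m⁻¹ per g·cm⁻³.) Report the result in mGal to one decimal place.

-180.4

Free-air correction = 0.3086 × 393.0 = 121.28 mGal
Free-air anomaly = 979021.14 − 979271.90 + (121.28) = -129.48 mGal
Bouguer slab correction = 0.04193 × 3.09 × 393.0 = 50.92 mGal
Simple Bouguer anomaly = -129.48 − (50.92) = -180.40 mGal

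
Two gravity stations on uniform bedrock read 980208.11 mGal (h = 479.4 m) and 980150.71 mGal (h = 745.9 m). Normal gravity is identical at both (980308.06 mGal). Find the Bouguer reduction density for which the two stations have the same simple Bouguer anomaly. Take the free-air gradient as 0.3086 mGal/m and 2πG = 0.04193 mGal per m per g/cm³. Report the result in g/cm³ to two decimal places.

Δg_obs = 980150.71 − 980208.11 = -57.40 mGal over Δh = 745.9 − 479.4 = 266.5 m
Equal Bouguer anomalies ⇒ Δg_obs + (0.3086 − 0.04193ρ)·Δh = 0
0.3086 − 0.04193ρ = −Δg_obs/Δh = 0.21538
ρ = (0.3086 − 0.21538) / 0.04193 = 2.22 g/cm³

2.22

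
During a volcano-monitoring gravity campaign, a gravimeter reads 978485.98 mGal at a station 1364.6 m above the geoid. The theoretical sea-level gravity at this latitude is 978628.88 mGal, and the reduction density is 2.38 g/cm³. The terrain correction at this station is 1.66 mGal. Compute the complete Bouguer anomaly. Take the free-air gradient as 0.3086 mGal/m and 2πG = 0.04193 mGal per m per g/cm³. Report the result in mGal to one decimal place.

Free-air correction = 0.3086 × 1364.6 = 421.12 mGal
Free-air anomaly = 978485.98 − 978628.88 + (421.12) = 278.22 mGal
Bouguer slab correction = 0.04193 × 2.38 × 1364.6 = 136.18 mGal
Simple Bouguer anomaly = 278.22 − (136.18) = 142.04 mGal
Complete Bouguer anomaly = 142.04 + 1.66 = 143.70 mGal

143.7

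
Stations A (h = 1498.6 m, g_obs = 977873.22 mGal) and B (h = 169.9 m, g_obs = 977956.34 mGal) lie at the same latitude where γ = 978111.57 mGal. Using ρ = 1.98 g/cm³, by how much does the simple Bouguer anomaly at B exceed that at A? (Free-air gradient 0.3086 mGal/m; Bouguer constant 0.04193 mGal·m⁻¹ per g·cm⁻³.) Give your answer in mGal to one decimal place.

Δg_SB(A) = 977873.22 − 978111.57 + 0.3086×1498.6 − 0.04193×1.98×1498.6 = 99.70 mGal
Δg_SB(B) = 977956.34 − 978111.57 + 0.3086×169.9 − 0.04193×1.98×169.9 = -116.90 mGal
Difference = -116.90 − (99.70) = -216.60 mGal

-216.6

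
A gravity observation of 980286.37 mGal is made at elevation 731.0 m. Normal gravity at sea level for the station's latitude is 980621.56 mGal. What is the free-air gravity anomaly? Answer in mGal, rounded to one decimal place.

Free-air correction = 0.3086 × 731.0 = 225.59 mGal
Free-air anomaly = 980286.37 − 980621.56 + (225.59) = -109.60 mGal

-109.6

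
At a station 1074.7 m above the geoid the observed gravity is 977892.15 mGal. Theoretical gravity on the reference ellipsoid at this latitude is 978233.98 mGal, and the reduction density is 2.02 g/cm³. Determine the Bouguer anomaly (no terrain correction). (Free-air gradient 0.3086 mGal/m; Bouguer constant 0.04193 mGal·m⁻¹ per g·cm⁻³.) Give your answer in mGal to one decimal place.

-101.2

Free-air correction = 0.3086 × 1074.7 = 331.65 mGal
Free-air anomaly = 977892.15 − 978233.98 + (331.65) = -10.18 mGal
Bouguer slab correction = 0.04193 × 2.02 × 1074.7 = 91.03 mGal
Simple Bouguer anomaly = -10.18 − (91.03) = -101.21 mGal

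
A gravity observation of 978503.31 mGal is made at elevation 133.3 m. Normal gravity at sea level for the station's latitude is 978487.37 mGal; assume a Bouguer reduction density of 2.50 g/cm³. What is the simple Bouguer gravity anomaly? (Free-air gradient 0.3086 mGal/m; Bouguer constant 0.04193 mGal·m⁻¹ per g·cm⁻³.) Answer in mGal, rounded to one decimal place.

43.1

Free-air correction = 0.3086 × 133.3 = 41.14 mGal
Free-air anomaly = 978503.31 − 978487.37 + (41.14) = 57.08 mGal
Bouguer slab correction = 0.04193 × 2.50 × 133.3 = 13.97 mGal
Simple Bouguer anomaly = 57.08 − (13.97) = 43.11 mGal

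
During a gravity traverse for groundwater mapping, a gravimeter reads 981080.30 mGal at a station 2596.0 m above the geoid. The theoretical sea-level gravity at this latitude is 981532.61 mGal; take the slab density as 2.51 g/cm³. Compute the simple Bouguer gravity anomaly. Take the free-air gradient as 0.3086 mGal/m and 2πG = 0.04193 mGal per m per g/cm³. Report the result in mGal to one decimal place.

Free-air correction = 0.3086 × 2596.0 = 801.13 mGal
Free-air anomaly = 981080.30 − 981532.61 + (801.13) = 348.82 mGal
Bouguer slab correction = 0.04193 × 2.51 × 2596.0 = 273.21 mGal
Simple Bouguer anomaly = 348.82 − (273.21) = 75.61 mGal

75.6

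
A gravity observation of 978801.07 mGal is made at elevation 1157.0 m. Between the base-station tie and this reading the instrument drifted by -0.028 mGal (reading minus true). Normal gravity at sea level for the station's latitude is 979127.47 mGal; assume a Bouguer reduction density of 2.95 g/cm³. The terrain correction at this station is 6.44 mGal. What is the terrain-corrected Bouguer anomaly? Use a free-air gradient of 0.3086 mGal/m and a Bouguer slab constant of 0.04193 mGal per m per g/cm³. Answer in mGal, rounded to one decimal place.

Drift-corrected reading = 978801.07 − (-0.028) = 978801.098 mGal
Free-air correction = 0.3086 × 1157.0 = 357.05 mGal
Free-air anomaly = 978801.098 − 979127.47 + (357.05) = 30.678 mGal
Bouguer slab correction = 0.04193 × 2.95 × 1157.0 = 143.11 mGal
Simple Bouguer anomaly = 30.678 − (143.11) = -112.432 mGal
Complete Bouguer anomaly = -112.432 + 6.44 = -105.992 mGal

-106.0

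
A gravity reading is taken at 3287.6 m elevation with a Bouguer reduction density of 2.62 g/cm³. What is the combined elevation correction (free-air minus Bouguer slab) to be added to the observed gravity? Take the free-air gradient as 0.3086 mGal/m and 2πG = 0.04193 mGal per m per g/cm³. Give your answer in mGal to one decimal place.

653.4

Combined gradient = 0.3086 − 0.04193 × 2.62 = 0.1987434 mGal/m
Combined elevation correction = 0.1987434 × 3287.6 = 653.4 mGal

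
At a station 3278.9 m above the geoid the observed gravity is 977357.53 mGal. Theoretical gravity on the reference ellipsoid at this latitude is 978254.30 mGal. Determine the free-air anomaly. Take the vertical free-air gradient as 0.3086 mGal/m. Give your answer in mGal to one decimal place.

Free-air correction = 0.3086 × 3278.9 = 1011.87 mGal
Free-air anomaly = 977357.53 − 978254.30 + (1011.87) = 115.10 mGal

115.1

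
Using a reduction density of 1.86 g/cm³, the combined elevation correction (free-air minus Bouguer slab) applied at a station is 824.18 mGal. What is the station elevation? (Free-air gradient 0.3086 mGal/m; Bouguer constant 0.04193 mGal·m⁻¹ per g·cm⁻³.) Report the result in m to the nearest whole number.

3574

Combined gradient = 0.3086 − 0.04193 × 1.86 = 0.2306102 mGal/m
h = 824.18 / 0.2306102 = 3573.91 m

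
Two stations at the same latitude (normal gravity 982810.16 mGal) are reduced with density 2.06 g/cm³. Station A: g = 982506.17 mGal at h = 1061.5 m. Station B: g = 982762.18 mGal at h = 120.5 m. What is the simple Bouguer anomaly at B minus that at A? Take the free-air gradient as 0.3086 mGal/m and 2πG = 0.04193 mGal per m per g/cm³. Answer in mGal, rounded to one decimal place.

Δg_SB(A) = 982506.17 − 982810.16 + 0.3086×1061.5 − 0.04193×2.06×1061.5 = -68.10 mGal
Δg_SB(B) = 982762.18 − 982810.16 + 0.3086×120.5 − 0.04193×2.06×120.5 = -21.20 mGal
Difference = -21.20 − (-68.10) = 46.90 mGal

46.9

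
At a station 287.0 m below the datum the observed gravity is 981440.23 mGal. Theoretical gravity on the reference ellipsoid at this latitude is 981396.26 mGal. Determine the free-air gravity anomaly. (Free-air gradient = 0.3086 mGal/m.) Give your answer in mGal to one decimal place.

Free-air correction = 0.3086 × -287.0 = -88.57 mGal
Free-air anomaly = 981440.23 − 981396.26 + (-88.57) = -44.60 mGal

-44.6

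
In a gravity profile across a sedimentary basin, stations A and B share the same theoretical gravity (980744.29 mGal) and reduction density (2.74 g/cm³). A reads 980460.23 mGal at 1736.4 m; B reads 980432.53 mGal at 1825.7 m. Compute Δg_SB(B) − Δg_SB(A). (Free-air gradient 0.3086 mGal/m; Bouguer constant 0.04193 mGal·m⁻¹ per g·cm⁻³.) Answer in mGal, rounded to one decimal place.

Δg_SB(A) = 980460.23 − 980744.29 + 0.3086×1736.4 − 0.04193×2.74×1736.4 = 52.30 mGal
Δg_SB(B) = 980432.53 − 980744.29 + 0.3086×1825.7 − 0.04193×2.74×1825.7 = 41.90 mGal
Difference = 41.90 − (52.30) = -10.40 mGal

-10.4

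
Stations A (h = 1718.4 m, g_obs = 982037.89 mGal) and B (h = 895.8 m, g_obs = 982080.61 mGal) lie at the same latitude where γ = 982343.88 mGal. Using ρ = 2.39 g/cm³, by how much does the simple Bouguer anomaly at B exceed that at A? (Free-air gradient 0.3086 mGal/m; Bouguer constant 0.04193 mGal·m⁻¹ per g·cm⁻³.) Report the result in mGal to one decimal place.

Δg_SB(A) = 982037.89 − 982343.88 + 0.3086×1718.4 − 0.04193×2.39×1718.4 = 52.10 mGal
Δg_SB(B) = 982080.61 − 982343.88 + 0.3086×895.8 − 0.04193×2.39×895.8 = -76.60 mGal
Difference = -76.60 − (52.10) = -128.70 mGal

-128.7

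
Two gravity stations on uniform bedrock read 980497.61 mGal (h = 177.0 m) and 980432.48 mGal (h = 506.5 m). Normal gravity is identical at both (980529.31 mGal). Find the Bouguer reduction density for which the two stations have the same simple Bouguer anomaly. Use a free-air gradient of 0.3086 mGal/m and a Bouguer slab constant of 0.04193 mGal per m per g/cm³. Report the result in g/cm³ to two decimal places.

2.65

Δg_obs = 980432.48 − 980497.61 = -65.13 mGal over Δh = 506.5 − 177.0 = 329.5 m
Equal Bouguer anomalies ⇒ Δg_obs + (0.3086 − 0.04193ρ)·Δh = 0
0.3086 − 0.04193ρ = −Δg_obs/Δh = 0.19766
ρ = (0.3086 − 0.19766) / 0.04193 = 2.65 g/cm³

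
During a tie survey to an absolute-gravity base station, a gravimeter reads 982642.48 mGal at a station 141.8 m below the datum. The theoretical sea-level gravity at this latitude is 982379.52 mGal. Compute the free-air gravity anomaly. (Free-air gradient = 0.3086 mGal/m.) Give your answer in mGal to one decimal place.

219.2

Free-air correction = 0.3086 × -141.8 = -43.76 mGal
Free-air anomaly = 982642.48 − 982379.52 + (-43.76) = 219.20 mGal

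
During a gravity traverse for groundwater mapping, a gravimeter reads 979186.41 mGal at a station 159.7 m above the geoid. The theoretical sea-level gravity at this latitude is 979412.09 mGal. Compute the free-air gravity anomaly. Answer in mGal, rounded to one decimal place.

Free-air correction = 0.3086 × 159.7 = 49.28 mGal
Free-air anomaly = 979186.41 − 979412.09 + (49.28) = -176.40 mGal

-176.4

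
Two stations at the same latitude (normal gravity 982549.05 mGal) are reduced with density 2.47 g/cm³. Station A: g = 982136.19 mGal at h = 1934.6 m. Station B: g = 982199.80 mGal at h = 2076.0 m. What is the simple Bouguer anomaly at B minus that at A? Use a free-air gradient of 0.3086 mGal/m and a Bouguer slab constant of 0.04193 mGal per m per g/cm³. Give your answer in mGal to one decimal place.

92.6

Δg_SB(A) = 982136.19 − 982549.05 + 0.3086×1934.6 − 0.04193×2.47×1934.6 = -16.20 mGal
Δg_SB(B) = 982199.80 − 982549.05 + 0.3086×2076.0 − 0.04193×2.47×2076.0 = 76.40 mGal
Difference = 76.40 − (-16.20) = 92.60 mGal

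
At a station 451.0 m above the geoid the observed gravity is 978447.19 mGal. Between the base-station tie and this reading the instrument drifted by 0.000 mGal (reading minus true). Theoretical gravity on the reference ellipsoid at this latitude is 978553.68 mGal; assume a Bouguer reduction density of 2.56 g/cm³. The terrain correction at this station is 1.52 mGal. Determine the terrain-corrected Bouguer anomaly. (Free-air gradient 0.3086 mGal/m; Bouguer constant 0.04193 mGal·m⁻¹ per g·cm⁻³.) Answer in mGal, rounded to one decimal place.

Drift-corrected reading = 978447.19 − (0.000) = 978447.190 mGal
Free-air correction = 0.3086 × 451.0 = 139.18 mGal
Free-air anomaly = 978447.190 − 978553.68 + (139.18) = 32.690 mGal
Bouguer slab correction = 0.04193 × 2.56 × 451.0 = 48.41 mGal
Simple Bouguer anomaly = 32.690 − (48.41) = -15.720 mGal
Complete Bouguer anomaly = -15.720 + 1.52 = -14.200 mGal

-14.2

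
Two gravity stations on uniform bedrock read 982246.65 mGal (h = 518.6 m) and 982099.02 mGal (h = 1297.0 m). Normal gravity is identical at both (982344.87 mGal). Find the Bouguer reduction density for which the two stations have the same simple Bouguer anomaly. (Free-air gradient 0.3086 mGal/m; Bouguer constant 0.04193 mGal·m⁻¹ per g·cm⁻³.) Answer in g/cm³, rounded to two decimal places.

Δg_obs = 982099.02 − 982246.65 = -147.63 mGal over Δh = 1297.0 − 518.6 = 778.4 m
Equal Bouguer anomalies ⇒ Δg_obs + (0.3086 − 0.04193ρ)·Δh = 0
0.3086 − 0.04193ρ = −Δg_obs/Δh = 0.18966
ρ = (0.3086 − 0.18966) / 0.04193 = 2.84 g/cm³

2.84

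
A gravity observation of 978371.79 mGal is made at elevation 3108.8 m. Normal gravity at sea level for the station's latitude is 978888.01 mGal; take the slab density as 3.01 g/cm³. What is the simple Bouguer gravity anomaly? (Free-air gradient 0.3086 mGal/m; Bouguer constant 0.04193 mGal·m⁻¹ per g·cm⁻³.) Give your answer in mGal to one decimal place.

Free-air correction = 0.3086 × 3108.8 = 959.38 mGal
Free-air anomaly = 978371.79 − 978888.01 + (959.38) = 443.16 mGal
Bouguer slab correction = 0.04193 × 3.01 × 3108.8 = 392.36 mGal
Simple Bouguer anomaly = 443.16 − (392.36) = 50.80 mGal

50.8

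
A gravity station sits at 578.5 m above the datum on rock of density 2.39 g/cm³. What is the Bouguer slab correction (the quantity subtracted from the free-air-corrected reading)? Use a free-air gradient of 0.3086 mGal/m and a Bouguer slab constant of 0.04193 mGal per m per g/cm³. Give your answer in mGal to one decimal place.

58.0

Bouguer slab correction = 0.04193 × 2.39 × 578.5 = 58.0 mGal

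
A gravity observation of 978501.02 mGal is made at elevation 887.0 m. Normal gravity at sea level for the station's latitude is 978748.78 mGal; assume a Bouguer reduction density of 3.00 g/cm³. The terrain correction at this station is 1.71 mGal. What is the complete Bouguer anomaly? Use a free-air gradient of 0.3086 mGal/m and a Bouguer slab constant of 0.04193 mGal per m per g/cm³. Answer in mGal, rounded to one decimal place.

Free-air correction = 0.3086 × 887.0 = 273.73 mGal
Free-air anomaly = 978501.02 − 978748.78 + (273.73) = 25.97 mGal
Bouguer slab correction = 0.04193 × 3.00 × 887.0 = 111.58 mGal
Simple Bouguer anomaly = 25.97 − (111.58) = -85.61 mGal
Complete Bouguer anomaly = -85.61 + 1.71 = -83.90 mGal

-83.9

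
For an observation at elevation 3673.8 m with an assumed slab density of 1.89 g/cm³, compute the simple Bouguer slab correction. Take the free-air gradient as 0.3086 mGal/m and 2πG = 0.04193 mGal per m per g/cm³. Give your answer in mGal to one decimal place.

291.1

Bouguer slab correction = 0.04193 × 1.89 × 3673.8 = 291.1 mGal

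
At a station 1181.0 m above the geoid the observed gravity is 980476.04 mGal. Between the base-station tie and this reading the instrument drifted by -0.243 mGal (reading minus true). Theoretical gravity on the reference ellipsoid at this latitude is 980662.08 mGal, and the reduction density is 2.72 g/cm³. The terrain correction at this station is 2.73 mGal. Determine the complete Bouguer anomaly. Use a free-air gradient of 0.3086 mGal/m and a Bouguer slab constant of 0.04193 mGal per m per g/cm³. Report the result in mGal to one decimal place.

Drift-corrected reading = 980476.04 − (-0.243) = 980476.283 mGal
Free-air correction = 0.3086 × 1181.0 = 364.46 mGal
Free-air anomaly = 980476.283 − 980662.08 + (364.46) = 178.663 mGal
Bouguer slab correction = 0.04193 × 2.72 × 1181.0 = 134.69 mGal
Simple Bouguer anomaly = 178.663 − (134.69) = 43.973 mGal
Complete Bouguer anomaly = 43.973 + 2.73 = 46.703 mGal

46.7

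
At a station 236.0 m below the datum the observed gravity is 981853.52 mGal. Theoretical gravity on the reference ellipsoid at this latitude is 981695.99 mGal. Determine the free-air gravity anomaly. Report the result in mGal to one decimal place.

Free-air correction = 0.3086 × -236.0 = -72.83 mGal
Free-air anomaly = 981853.52 − 981695.99 + (-72.83) = 84.70 mGal

84.7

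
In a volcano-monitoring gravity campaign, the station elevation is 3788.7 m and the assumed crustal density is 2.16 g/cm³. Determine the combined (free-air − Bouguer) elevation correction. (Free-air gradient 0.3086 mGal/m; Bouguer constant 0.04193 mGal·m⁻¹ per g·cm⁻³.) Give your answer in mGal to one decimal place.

826.1

Combined gradient = 0.3086 − 0.04193 × 2.16 = 0.2180312 mGal/m
Combined elevation correction = 0.2180312 × 3788.7 = 826.1 mGal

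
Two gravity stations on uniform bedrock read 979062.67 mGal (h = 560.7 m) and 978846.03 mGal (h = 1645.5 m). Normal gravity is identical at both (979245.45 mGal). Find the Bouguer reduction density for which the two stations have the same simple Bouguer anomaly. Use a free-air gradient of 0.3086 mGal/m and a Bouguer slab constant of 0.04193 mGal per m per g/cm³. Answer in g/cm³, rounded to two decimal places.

Δg_obs = 978846.03 − 979062.67 = -216.64 mGal over Δh = 1645.5 − 560.7 = 1084.8 m
Equal Bouguer anomalies ⇒ Δg_obs + (0.3086 − 0.04193ρ)·Δh = 0
0.3086 − 0.04193ρ = −Δg_obs/Δh = 0.19971
ρ = (0.3086 − 0.19971) / 0.04193 = 2.60 g/cm³

2.60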